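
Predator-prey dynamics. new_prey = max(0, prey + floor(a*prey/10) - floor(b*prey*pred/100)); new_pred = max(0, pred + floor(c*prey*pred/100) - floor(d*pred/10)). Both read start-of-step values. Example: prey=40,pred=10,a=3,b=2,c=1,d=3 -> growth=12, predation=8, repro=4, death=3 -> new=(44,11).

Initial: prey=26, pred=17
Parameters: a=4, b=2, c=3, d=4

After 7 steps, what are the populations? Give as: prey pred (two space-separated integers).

Answer: 1 20

Derivation:
Step 1: prey: 26+10-8=28; pred: 17+13-6=24
Step 2: prey: 28+11-13=26; pred: 24+20-9=35
Step 3: prey: 26+10-18=18; pred: 35+27-14=48
Step 4: prey: 18+7-17=8; pred: 48+25-19=54
Step 5: prey: 8+3-8=3; pred: 54+12-21=45
Step 6: prey: 3+1-2=2; pred: 45+4-18=31
Step 7: prey: 2+0-1=1; pred: 31+1-12=20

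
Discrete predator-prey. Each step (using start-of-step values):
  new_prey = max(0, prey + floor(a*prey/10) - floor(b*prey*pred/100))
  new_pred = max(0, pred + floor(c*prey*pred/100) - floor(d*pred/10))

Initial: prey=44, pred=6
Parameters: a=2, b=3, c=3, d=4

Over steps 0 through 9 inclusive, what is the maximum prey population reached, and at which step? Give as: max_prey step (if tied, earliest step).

Step 1: prey: 44+8-7=45; pred: 6+7-2=11
Step 2: prey: 45+9-14=40; pred: 11+14-4=21
Step 3: prey: 40+8-25=23; pred: 21+25-8=38
Step 4: prey: 23+4-26=1; pred: 38+26-15=49
Step 5: prey: 1+0-1=0; pred: 49+1-19=31
Step 6: prey: 0+0-0=0; pred: 31+0-12=19
Step 7: prey: 0+0-0=0; pred: 19+0-7=12
Step 8: prey: 0+0-0=0; pred: 12+0-4=8
Step 9: prey: 0+0-0=0; pred: 8+0-3=5
Max prey = 45 at step 1

Answer: 45 1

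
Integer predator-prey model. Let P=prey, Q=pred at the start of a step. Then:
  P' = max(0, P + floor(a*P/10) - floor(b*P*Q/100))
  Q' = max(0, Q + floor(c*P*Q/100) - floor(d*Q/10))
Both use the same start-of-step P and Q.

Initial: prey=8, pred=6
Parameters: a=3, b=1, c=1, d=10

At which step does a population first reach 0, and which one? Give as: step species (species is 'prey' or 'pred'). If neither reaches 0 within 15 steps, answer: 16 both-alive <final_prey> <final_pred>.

Step 1: prey: 8+2-0=10; pred: 6+0-6=0
First extinction: pred at step 1

Answer: 1 pred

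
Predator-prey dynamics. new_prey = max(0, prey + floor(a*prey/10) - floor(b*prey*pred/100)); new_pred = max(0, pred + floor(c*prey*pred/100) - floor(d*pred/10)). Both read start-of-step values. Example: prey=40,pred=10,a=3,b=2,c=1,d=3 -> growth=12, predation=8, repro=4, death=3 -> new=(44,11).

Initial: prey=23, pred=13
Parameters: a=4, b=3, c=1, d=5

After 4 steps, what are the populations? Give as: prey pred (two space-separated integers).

Step 1: prey: 23+9-8=24; pred: 13+2-6=9
Step 2: prey: 24+9-6=27; pred: 9+2-4=7
Step 3: prey: 27+10-5=32; pred: 7+1-3=5
Step 4: prey: 32+12-4=40; pred: 5+1-2=4

Answer: 40 4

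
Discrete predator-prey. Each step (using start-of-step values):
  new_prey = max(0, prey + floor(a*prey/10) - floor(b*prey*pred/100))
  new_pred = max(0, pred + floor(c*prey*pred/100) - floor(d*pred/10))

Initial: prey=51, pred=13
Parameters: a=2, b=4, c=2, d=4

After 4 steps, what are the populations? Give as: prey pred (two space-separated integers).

Answer: 1 15

Derivation:
Step 1: prey: 51+10-26=35; pred: 13+13-5=21
Step 2: prey: 35+7-29=13; pred: 21+14-8=27
Step 3: prey: 13+2-14=1; pred: 27+7-10=24
Step 4: prey: 1+0-0=1; pred: 24+0-9=15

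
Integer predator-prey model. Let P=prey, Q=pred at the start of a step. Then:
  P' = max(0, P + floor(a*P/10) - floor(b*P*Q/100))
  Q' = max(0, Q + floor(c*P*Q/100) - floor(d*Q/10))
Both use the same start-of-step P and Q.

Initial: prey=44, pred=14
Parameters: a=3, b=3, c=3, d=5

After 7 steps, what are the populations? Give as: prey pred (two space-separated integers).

Answer: 0 4

Derivation:
Step 1: prey: 44+13-18=39; pred: 14+18-7=25
Step 2: prey: 39+11-29=21; pred: 25+29-12=42
Step 3: prey: 21+6-26=1; pred: 42+26-21=47
Step 4: prey: 1+0-1=0; pred: 47+1-23=25
Step 5: prey: 0+0-0=0; pred: 25+0-12=13
Step 6: prey: 0+0-0=0; pred: 13+0-6=7
Step 7: prey: 0+0-0=0; pred: 7+0-3=4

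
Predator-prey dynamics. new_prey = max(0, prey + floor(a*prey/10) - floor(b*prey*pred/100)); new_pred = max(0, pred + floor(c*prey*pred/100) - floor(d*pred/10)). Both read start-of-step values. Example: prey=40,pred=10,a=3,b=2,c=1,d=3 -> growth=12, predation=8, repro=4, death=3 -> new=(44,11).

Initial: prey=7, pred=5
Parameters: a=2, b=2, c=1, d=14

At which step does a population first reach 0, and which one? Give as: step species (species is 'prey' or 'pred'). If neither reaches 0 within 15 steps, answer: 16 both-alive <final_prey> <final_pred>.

Step 1: prey: 7+1-0=8; pred: 5+0-7=0
First extinction: pred at step 1

Answer: 1 pred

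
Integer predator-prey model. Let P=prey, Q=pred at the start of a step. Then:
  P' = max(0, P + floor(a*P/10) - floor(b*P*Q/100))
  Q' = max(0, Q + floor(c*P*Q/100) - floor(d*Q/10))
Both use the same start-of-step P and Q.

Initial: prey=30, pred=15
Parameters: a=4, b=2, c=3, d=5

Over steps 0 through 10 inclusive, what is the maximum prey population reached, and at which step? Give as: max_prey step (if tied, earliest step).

Step 1: prey: 30+12-9=33; pred: 15+13-7=21
Step 2: prey: 33+13-13=33; pred: 21+20-10=31
Step 3: prey: 33+13-20=26; pred: 31+30-15=46
Step 4: prey: 26+10-23=13; pred: 46+35-23=58
Step 5: prey: 13+5-15=3; pred: 58+22-29=51
Step 6: prey: 3+1-3=1; pred: 51+4-25=30
Step 7: prey: 1+0-0=1; pred: 30+0-15=15
Step 8: prey: 1+0-0=1; pred: 15+0-7=8
Step 9: prey: 1+0-0=1; pred: 8+0-4=4
Step 10: prey: 1+0-0=1; pred: 4+0-2=2
Max prey = 33 at step 1

Answer: 33 1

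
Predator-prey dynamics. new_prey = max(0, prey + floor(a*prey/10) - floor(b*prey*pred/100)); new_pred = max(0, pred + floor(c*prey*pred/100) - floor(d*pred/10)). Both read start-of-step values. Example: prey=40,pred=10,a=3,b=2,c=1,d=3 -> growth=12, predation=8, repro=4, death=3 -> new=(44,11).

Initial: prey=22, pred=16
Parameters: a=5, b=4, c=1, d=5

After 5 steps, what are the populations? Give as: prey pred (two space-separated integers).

Step 1: prey: 22+11-14=19; pred: 16+3-8=11
Step 2: prey: 19+9-8=20; pred: 11+2-5=8
Step 3: prey: 20+10-6=24; pred: 8+1-4=5
Step 4: prey: 24+12-4=32; pred: 5+1-2=4
Step 5: prey: 32+16-5=43; pred: 4+1-2=3

Answer: 43 3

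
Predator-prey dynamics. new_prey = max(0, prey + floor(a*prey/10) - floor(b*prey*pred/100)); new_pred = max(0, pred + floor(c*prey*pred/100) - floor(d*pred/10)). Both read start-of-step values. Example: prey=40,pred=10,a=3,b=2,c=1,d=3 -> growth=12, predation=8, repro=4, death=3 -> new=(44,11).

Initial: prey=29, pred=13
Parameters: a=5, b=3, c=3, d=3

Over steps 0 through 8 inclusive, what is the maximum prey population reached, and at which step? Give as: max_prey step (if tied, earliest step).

Answer: 32 1

Derivation:
Step 1: prey: 29+14-11=32; pred: 13+11-3=21
Step 2: prey: 32+16-20=28; pred: 21+20-6=35
Step 3: prey: 28+14-29=13; pred: 35+29-10=54
Step 4: prey: 13+6-21=0; pred: 54+21-16=59
Step 5: prey: 0+0-0=0; pred: 59+0-17=42
Step 6: prey: 0+0-0=0; pred: 42+0-12=30
Step 7: prey: 0+0-0=0; pred: 30+0-9=21
Step 8: prey: 0+0-0=0; pred: 21+0-6=15
Max prey = 32 at step 1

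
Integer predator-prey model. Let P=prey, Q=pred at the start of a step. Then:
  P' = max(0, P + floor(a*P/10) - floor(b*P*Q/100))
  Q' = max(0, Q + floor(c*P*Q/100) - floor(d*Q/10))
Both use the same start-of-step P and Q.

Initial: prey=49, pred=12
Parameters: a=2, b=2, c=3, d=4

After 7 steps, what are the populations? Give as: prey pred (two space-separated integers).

Answer: 0 14

Derivation:
Step 1: prey: 49+9-11=47; pred: 12+17-4=25
Step 2: prey: 47+9-23=33; pred: 25+35-10=50
Step 3: prey: 33+6-33=6; pred: 50+49-20=79
Step 4: prey: 6+1-9=0; pred: 79+14-31=62
Step 5: prey: 0+0-0=0; pred: 62+0-24=38
Step 6: prey: 0+0-0=0; pred: 38+0-15=23
Step 7: prey: 0+0-0=0; pred: 23+0-9=14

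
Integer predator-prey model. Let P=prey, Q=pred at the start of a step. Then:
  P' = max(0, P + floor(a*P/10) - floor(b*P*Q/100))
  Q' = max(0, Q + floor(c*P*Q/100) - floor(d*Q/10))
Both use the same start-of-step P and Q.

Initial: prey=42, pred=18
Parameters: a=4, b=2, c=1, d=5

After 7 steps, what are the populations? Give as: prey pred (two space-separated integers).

Step 1: prey: 42+16-15=43; pred: 18+7-9=16
Step 2: prey: 43+17-13=47; pred: 16+6-8=14
Step 3: prey: 47+18-13=52; pred: 14+6-7=13
Step 4: prey: 52+20-13=59; pred: 13+6-6=13
Step 5: prey: 59+23-15=67; pred: 13+7-6=14
Step 6: prey: 67+26-18=75; pred: 14+9-7=16
Step 7: prey: 75+30-24=81; pred: 16+12-8=20

Answer: 81 20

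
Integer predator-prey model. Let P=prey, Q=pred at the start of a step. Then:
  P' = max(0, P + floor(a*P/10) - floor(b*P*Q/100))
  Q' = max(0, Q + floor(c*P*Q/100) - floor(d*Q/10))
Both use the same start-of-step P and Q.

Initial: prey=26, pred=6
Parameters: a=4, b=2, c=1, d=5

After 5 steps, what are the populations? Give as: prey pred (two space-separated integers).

Step 1: prey: 26+10-3=33; pred: 6+1-3=4
Step 2: prey: 33+13-2=44; pred: 4+1-2=3
Step 3: prey: 44+17-2=59; pred: 3+1-1=3
Step 4: prey: 59+23-3=79; pred: 3+1-1=3
Step 5: prey: 79+31-4=106; pred: 3+2-1=4

Answer: 106 4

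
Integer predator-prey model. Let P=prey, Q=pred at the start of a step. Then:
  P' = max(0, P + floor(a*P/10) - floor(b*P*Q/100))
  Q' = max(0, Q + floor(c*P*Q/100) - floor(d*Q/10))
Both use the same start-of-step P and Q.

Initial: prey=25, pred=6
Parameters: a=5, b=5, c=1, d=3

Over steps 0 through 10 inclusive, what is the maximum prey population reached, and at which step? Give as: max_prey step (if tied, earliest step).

Answer: 56 5

Derivation:
Step 1: prey: 25+12-7=30; pred: 6+1-1=6
Step 2: prey: 30+15-9=36; pred: 6+1-1=6
Step 3: prey: 36+18-10=44; pred: 6+2-1=7
Step 4: prey: 44+22-15=51; pred: 7+3-2=8
Step 5: prey: 51+25-20=56; pred: 8+4-2=10
Step 6: prey: 56+28-28=56; pred: 10+5-3=12
Step 7: prey: 56+28-33=51; pred: 12+6-3=15
Step 8: prey: 51+25-38=38; pred: 15+7-4=18
Step 9: prey: 38+19-34=23; pred: 18+6-5=19
Step 10: prey: 23+11-21=13; pred: 19+4-5=18
Max prey = 56 at step 5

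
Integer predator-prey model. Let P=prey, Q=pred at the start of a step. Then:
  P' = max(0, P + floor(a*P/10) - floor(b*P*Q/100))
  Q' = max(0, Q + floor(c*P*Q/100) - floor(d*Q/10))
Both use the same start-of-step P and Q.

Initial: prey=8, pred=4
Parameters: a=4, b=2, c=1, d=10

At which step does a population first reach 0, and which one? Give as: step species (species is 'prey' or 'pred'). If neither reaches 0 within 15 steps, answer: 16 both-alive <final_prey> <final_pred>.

Step 1: prey: 8+3-0=11; pred: 4+0-4=0
First extinction: pred at step 1

Answer: 1 pred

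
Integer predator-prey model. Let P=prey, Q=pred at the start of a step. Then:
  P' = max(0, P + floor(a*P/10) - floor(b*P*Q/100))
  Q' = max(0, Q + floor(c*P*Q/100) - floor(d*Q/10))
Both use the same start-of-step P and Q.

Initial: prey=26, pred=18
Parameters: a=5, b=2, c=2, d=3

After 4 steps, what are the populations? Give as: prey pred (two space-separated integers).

Answer: 22 51

Derivation:
Step 1: prey: 26+13-9=30; pred: 18+9-5=22
Step 2: prey: 30+15-13=32; pred: 22+13-6=29
Step 3: prey: 32+16-18=30; pred: 29+18-8=39
Step 4: prey: 30+15-23=22; pred: 39+23-11=51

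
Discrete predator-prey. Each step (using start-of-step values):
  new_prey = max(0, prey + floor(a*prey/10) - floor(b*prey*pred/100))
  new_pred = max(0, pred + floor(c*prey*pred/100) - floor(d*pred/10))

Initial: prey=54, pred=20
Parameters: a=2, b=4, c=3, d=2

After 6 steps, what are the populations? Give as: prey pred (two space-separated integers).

Answer: 0 29

Derivation:
Step 1: prey: 54+10-43=21; pred: 20+32-4=48
Step 2: prey: 21+4-40=0; pred: 48+30-9=69
Step 3: prey: 0+0-0=0; pred: 69+0-13=56
Step 4: prey: 0+0-0=0; pred: 56+0-11=45
Step 5: prey: 0+0-0=0; pred: 45+0-9=36
Step 6: prey: 0+0-0=0; pred: 36+0-7=29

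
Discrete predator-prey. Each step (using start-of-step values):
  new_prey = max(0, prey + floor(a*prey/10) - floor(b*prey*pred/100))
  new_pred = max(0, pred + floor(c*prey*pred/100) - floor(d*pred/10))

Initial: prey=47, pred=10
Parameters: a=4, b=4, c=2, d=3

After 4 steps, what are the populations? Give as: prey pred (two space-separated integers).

Step 1: prey: 47+18-18=47; pred: 10+9-3=16
Step 2: prey: 47+18-30=35; pred: 16+15-4=27
Step 3: prey: 35+14-37=12; pred: 27+18-8=37
Step 4: prey: 12+4-17=0; pred: 37+8-11=34

Answer: 0 34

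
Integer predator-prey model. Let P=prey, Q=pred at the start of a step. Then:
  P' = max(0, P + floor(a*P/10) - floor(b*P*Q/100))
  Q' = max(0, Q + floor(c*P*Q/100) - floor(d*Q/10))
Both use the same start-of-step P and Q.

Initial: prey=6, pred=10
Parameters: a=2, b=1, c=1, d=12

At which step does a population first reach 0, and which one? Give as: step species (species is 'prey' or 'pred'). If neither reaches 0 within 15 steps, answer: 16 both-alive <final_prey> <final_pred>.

Answer: 1 pred

Derivation:
Step 1: prey: 6+1-0=7; pred: 10+0-12=0
First extinction: pred at step 1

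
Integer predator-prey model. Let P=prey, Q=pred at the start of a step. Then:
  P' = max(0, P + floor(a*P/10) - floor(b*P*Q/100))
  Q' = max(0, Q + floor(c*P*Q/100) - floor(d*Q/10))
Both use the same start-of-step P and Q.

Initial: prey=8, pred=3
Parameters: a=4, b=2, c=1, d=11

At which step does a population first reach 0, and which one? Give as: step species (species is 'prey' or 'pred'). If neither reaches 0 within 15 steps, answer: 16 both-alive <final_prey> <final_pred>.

Answer: 1 pred

Derivation:
Step 1: prey: 8+3-0=11; pred: 3+0-3=0
First extinction: pred at step 1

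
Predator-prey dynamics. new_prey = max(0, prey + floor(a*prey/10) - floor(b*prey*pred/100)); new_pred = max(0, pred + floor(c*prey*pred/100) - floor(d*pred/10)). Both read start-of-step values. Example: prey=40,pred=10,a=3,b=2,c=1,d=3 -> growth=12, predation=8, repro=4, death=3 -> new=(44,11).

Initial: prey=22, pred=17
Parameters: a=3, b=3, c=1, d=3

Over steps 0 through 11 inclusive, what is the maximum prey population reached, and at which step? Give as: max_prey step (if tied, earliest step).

Step 1: prey: 22+6-11=17; pred: 17+3-5=15
Step 2: prey: 17+5-7=15; pred: 15+2-4=13
Step 3: prey: 15+4-5=14; pred: 13+1-3=11
Step 4: prey: 14+4-4=14; pred: 11+1-3=9
Step 5: prey: 14+4-3=15; pred: 9+1-2=8
Step 6: prey: 15+4-3=16; pred: 8+1-2=7
Step 7: prey: 16+4-3=17; pred: 7+1-2=6
Step 8: prey: 17+5-3=19; pred: 6+1-1=6
Step 9: prey: 19+5-3=21; pred: 6+1-1=6
Step 10: prey: 21+6-3=24; pred: 6+1-1=6
Step 11: prey: 24+7-4=27; pred: 6+1-1=6
Max prey = 27 at step 11

Answer: 27 11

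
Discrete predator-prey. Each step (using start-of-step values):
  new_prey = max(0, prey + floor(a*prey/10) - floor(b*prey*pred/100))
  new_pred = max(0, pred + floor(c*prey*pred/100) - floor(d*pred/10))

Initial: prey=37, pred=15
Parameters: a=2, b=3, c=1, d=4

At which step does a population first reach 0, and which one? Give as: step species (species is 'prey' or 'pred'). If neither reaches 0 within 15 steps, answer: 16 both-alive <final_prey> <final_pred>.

Step 1: prey: 37+7-16=28; pred: 15+5-6=14
Step 2: prey: 28+5-11=22; pred: 14+3-5=12
Step 3: prey: 22+4-7=19; pred: 12+2-4=10
Step 4: prey: 19+3-5=17; pred: 10+1-4=7
Step 5: prey: 17+3-3=17; pred: 7+1-2=6
Step 6: prey: 17+3-3=17; pred: 6+1-2=5
Step 7: prey: 17+3-2=18; pred: 5+0-2=3
Step 8: prey: 18+3-1=20; pred: 3+0-1=2
Step 9: prey: 20+4-1=23; pred: 2+0-0=2
Step 10: prey: 23+4-1=26; pred: 2+0-0=2
Step 11: prey: 26+5-1=30; pred: 2+0-0=2
Step 12: prey: 30+6-1=35; pred: 2+0-0=2
Step 13: prey: 35+7-2=40; pred: 2+0-0=2
Step 14: prey: 40+8-2=46; pred: 2+0-0=2
Step 15: prey: 46+9-2=53; pred: 2+0-0=2
No extinction within 15 steps

Answer: 16 both-alive 53 2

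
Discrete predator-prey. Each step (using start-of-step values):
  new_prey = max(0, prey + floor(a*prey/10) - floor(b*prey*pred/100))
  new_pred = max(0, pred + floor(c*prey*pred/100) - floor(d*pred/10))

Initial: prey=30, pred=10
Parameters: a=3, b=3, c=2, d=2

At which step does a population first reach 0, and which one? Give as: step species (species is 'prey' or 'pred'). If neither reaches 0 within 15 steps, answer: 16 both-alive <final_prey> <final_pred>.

Step 1: prey: 30+9-9=30; pred: 10+6-2=14
Step 2: prey: 30+9-12=27; pred: 14+8-2=20
Step 3: prey: 27+8-16=19; pred: 20+10-4=26
Step 4: prey: 19+5-14=10; pred: 26+9-5=30
Step 5: prey: 10+3-9=4; pred: 30+6-6=30
Step 6: prey: 4+1-3=2; pred: 30+2-6=26
Step 7: prey: 2+0-1=1; pred: 26+1-5=22
Step 8: prey: 1+0-0=1; pred: 22+0-4=18
Step 9: prey: 1+0-0=1; pred: 18+0-3=15
Step 10: prey: 1+0-0=1; pred: 15+0-3=12
Step 11: prey: 1+0-0=1; pred: 12+0-2=10
Step 12: prey: 1+0-0=1; pred: 10+0-2=8
Step 13: prey: 1+0-0=1; pred: 8+0-1=7
Step 14: prey: 1+0-0=1; pred: 7+0-1=6
Step 15: prey: 1+0-0=1; pred: 6+0-1=5
No extinction within 15 steps

Answer: 16 both-alive 1 5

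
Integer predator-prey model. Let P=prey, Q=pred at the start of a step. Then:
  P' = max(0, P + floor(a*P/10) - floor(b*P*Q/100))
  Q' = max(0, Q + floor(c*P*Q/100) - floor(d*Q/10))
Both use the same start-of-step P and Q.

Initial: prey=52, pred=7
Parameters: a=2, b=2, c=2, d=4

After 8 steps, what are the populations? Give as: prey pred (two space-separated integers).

Answer: 1 13

Derivation:
Step 1: prey: 52+10-7=55; pred: 7+7-2=12
Step 2: prey: 55+11-13=53; pred: 12+13-4=21
Step 3: prey: 53+10-22=41; pred: 21+22-8=35
Step 4: prey: 41+8-28=21; pred: 35+28-14=49
Step 5: prey: 21+4-20=5; pred: 49+20-19=50
Step 6: prey: 5+1-5=1; pred: 50+5-20=35
Step 7: prey: 1+0-0=1; pred: 35+0-14=21
Step 8: prey: 1+0-0=1; pred: 21+0-8=13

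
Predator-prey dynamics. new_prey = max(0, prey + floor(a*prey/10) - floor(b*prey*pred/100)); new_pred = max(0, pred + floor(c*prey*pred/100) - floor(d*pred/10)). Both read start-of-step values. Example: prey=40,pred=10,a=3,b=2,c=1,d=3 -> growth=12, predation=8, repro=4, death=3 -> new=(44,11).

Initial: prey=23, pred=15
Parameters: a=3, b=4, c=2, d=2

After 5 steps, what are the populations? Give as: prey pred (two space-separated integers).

Answer: 1 14

Derivation:
Step 1: prey: 23+6-13=16; pred: 15+6-3=18
Step 2: prey: 16+4-11=9; pred: 18+5-3=20
Step 3: prey: 9+2-7=4; pred: 20+3-4=19
Step 4: prey: 4+1-3=2; pred: 19+1-3=17
Step 5: prey: 2+0-1=1; pred: 17+0-3=14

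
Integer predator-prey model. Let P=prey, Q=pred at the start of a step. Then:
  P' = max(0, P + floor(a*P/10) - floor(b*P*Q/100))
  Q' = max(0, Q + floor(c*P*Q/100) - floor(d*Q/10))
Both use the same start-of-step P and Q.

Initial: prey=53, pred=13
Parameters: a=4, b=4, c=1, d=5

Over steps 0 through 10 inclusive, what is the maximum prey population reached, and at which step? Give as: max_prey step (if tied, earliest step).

Step 1: prey: 53+21-27=47; pred: 13+6-6=13
Step 2: prey: 47+18-24=41; pred: 13+6-6=13
Step 3: prey: 41+16-21=36; pred: 13+5-6=12
Step 4: prey: 36+14-17=33; pred: 12+4-6=10
Step 5: prey: 33+13-13=33; pred: 10+3-5=8
Step 6: prey: 33+13-10=36; pred: 8+2-4=6
Step 7: prey: 36+14-8=42; pred: 6+2-3=5
Step 8: prey: 42+16-8=50; pred: 5+2-2=5
Step 9: prey: 50+20-10=60; pred: 5+2-2=5
Step 10: prey: 60+24-12=72; pred: 5+3-2=6
Max prey = 72 at step 10

Answer: 72 10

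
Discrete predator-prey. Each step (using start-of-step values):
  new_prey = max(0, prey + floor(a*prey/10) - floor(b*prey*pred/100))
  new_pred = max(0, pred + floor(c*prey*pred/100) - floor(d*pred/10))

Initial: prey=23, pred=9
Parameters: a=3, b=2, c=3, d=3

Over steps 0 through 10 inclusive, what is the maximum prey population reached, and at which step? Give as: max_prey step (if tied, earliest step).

Answer: 26 2

Derivation:
Step 1: prey: 23+6-4=25; pred: 9+6-2=13
Step 2: prey: 25+7-6=26; pred: 13+9-3=19
Step 3: prey: 26+7-9=24; pred: 19+14-5=28
Step 4: prey: 24+7-13=18; pred: 28+20-8=40
Step 5: prey: 18+5-14=9; pred: 40+21-12=49
Step 6: prey: 9+2-8=3; pred: 49+13-14=48
Step 7: prey: 3+0-2=1; pred: 48+4-14=38
Step 8: prey: 1+0-0=1; pred: 38+1-11=28
Step 9: prey: 1+0-0=1; pred: 28+0-8=20
Step 10: prey: 1+0-0=1; pred: 20+0-6=14
Max prey = 26 at step 2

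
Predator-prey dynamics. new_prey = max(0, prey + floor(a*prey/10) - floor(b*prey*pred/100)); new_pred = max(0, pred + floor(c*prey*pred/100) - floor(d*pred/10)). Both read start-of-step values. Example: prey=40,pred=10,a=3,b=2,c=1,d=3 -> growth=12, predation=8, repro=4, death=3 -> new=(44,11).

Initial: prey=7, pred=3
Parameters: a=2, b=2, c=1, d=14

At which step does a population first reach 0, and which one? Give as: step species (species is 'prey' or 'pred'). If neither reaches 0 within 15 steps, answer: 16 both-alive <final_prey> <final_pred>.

Answer: 1 pred

Derivation:
Step 1: prey: 7+1-0=8; pred: 3+0-4=0
First extinction: pred at step 1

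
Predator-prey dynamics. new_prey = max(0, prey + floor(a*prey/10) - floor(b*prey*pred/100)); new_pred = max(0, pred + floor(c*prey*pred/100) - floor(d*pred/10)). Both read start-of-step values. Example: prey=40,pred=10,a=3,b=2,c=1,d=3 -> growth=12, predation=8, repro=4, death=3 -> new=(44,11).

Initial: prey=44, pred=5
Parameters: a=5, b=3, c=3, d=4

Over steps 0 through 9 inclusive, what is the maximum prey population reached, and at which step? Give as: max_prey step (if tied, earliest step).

Step 1: prey: 44+22-6=60; pred: 5+6-2=9
Step 2: prey: 60+30-16=74; pred: 9+16-3=22
Step 3: prey: 74+37-48=63; pred: 22+48-8=62
Step 4: prey: 63+31-117=0; pred: 62+117-24=155
Step 5: prey: 0+0-0=0; pred: 155+0-62=93
Step 6: prey: 0+0-0=0; pred: 93+0-37=56
Step 7: prey: 0+0-0=0; pred: 56+0-22=34
Step 8: prey: 0+0-0=0; pred: 34+0-13=21
Step 9: prey: 0+0-0=0; pred: 21+0-8=13
Max prey = 74 at step 2

Answer: 74 2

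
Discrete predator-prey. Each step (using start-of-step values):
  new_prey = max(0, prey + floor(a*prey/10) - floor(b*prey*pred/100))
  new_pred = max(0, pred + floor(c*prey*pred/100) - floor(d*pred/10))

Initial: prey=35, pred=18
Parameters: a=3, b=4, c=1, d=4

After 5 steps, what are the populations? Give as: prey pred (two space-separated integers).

Step 1: prey: 35+10-25=20; pred: 18+6-7=17
Step 2: prey: 20+6-13=13; pred: 17+3-6=14
Step 3: prey: 13+3-7=9; pred: 14+1-5=10
Step 4: prey: 9+2-3=8; pred: 10+0-4=6
Step 5: prey: 8+2-1=9; pred: 6+0-2=4

Answer: 9 4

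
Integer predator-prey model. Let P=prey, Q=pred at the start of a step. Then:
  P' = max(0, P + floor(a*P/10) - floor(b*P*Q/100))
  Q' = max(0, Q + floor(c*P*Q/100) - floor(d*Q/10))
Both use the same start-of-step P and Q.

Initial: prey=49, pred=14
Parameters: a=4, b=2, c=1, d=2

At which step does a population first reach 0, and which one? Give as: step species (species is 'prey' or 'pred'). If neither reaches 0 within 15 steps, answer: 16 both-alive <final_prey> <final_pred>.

Answer: 16 both-alive 1 9

Derivation:
Step 1: prey: 49+19-13=55; pred: 14+6-2=18
Step 2: prey: 55+22-19=58; pred: 18+9-3=24
Step 3: prey: 58+23-27=54; pred: 24+13-4=33
Step 4: prey: 54+21-35=40; pred: 33+17-6=44
Step 5: prey: 40+16-35=21; pred: 44+17-8=53
Step 6: prey: 21+8-22=7; pred: 53+11-10=54
Step 7: prey: 7+2-7=2; pred: 54+3-10=47
Step 8: prey: 2+0-1=1; pred: 47+0-9=38
Step 9: prey: 1+0-0=1; pred: 38+0-7=31
Step 10: prey: 1+0-0=1; pred: 31+0-6=25
Step 11: prey: 1+0-0=1; pred: 25+0-5=20
Step 12: prey: 1+0-0=1; pred: 20+0-4=16
Step 13: prey: 1+0-0=1; pred: 16+0-3=13
Step 14: prey: 1+0-0=1; pred: 13+0-2=11
Step 15: prey: 1+0-0=1; pred: 11+0-2=9
No extinction within 15 steps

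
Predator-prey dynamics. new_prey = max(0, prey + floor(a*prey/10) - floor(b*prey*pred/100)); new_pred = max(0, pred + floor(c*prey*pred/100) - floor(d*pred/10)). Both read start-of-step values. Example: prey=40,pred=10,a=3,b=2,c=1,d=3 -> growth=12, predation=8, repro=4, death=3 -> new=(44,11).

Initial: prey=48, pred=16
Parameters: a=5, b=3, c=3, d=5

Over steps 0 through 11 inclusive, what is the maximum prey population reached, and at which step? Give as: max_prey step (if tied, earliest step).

Answer: 49 1

Derivation:
Step 1: prey: 48+24-23=49; pred: 16+23-8=31
Step 2: prey: 49+24-45=28; pred: 31+45-15=61
Step 3: prey: 28+14-51=0; pred: 61+51-30=82
Step 4: prey: 0+0-0=0; pred: 82+0-41=41
Step 5: prey: 0+0-0=0; pred: 41+0-20=21
Step 6: prey: 0+0-0=0; pred: 21+0-10=11
Step 7: prey: 0+0-0=0; pred: 11+0-5=6
Step 8: prey: 0+0-0=0; pred: 6+0-3=3
Step 9: prey: 0+0-0=0; pred: 3+0-1=2
Step 10: prey: 0+0-0=0; pred: 2+0-1=1
Step 11: prey: 0+0-0=0; pred: 1+0-0=1
Max prey = 49 at step 1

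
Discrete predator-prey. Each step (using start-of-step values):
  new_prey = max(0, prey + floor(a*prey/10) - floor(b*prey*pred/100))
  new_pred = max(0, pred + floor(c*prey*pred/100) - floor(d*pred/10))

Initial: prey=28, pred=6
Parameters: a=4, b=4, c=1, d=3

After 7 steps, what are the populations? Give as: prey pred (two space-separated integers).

Step 1: prey: 28+11-6=33; pred: 6+1-1=6
Step 2: prey: 33+13-7=39; pred: 6+1-1=6
Step 3: prey: 39+15-9=45; pred: 6+2-1=7
Step 4: prey: 45+18-12=51; pred: 7+3-2=8
Step 5: prey: 51+20-16=55; pred: 8+4-2=10
Step 6: prey: 55+22-22=55; pred: 10+5-3=12
Step 7: prey: 55+22-26=51; pred: 12+6-3=15

Answer: 51 15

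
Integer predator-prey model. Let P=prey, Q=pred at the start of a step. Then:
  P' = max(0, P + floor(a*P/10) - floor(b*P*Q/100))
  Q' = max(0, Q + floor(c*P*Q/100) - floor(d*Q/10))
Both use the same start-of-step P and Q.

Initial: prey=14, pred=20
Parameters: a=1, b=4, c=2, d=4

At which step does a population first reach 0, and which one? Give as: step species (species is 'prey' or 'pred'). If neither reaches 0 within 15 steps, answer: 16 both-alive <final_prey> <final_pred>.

Answer: 16 both-alive 2 2

Derivation:
Step 1: prey: 14+1-11=4; pred: 20+5-8=17
Step 2: prey: 4+0-2=2; pred: 17+1-6=12
Step 3: prey: 2+0-0=2; pred: 12+0-4=8
Step 4: prey: 2+0-0=2; pred: 8+0-3=5
Step 5: prey: 2+0-0=2; pred: 5+0-2=3
Step 6: prey: 2+0-0=2; pred: 3+0-1=2
Step 7: prey: 2+0-0=2; pred: 2+0-0=2
Steps 8-15: state stable at prey=2, pred=2 (no change)
No extinction within 15 steps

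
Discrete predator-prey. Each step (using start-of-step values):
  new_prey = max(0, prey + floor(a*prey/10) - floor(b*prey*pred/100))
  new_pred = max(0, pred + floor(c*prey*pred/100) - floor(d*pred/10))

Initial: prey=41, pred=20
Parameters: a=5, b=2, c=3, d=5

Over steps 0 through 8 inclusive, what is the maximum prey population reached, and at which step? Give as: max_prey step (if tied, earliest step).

Answer: 45 1

Derivation:
Step 1: prey: 41+20-16=45; pred: 20+24-10=34
Step 2: prey: 45+22-30=37; pred: 34+45-17=62
Step 3: prey: 37+18-45=10; pred: 62+68-31=99
Step 4: prey: 10+5-19=0; pred: 99+29-49=79
Step 5: prey: 0+0-0=0; pred: 79+0-39=40
Step 6: prey: 0+0-0=0; pred: 40+0-20=20
Step 7: prey: 0+0-0=0; pred: 20+0-10=10
Step 8: prey: 0+0-0=0; pred: 10+0-5=5
Max prey = 45 at step 1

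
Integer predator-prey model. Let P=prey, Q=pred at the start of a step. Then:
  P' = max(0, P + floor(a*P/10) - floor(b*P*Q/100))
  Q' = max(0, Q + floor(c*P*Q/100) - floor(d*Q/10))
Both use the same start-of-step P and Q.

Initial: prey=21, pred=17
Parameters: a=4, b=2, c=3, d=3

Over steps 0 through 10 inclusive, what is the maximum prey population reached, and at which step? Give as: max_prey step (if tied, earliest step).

Answer: 22 1

Derivation:
Step 1: prey: 21+8-7=22; pred: 17+10-5=22
Step 2: prey: 22+8-9=21; pred: 22+14-6=30
Step 3: prey: 21+8-12=17; pred: 30+18-9=39
Step 4: prey: 17+6-13=10; pred: 39+19-11=47
Step 5: prey: 10+4-9=5; pred: 47+14-14=47
Step 6: prey: 5+2-4=3; pred: 47+7-14=40
Step 7: prey: 3+1-2=2; pred: 40+3-12=31
Step 8: prey: 2+0-1=1; pred: 31+1-9=23
Step 9: prey: 1+0-0=1; pred: 23+0-6=17
Step 10: prey: 1+0-0=1; pred: 17+0-5=12
Max prey = 22 at step 1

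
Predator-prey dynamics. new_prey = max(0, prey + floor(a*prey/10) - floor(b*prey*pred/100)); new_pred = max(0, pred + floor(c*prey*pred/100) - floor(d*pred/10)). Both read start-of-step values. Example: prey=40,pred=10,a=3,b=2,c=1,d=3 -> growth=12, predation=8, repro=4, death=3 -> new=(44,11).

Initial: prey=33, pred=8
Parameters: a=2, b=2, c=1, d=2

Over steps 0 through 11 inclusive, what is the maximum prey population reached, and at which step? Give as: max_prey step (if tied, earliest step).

Answer: 34 1

Derivation:
Step 1: prey: 33+6-5=34; pred: 8+2-1=9
Step 2: prey: 34+6-6=34; pred: 9+3-1=11
Step 3: prey: 34+6-7=33; pred: 11+3-2=12
Step 4: prey: 33+6-7=32; pred: 12+3-2=13
Step 5: prey: 32+6-8=30; pred: 13+4-2=15
Step 6: prey: 30+6-9=27; pred: 15+4-3=16
Step 7: prey: 27+5-8=24; pred: 16+4-3=17
Step 8: prey: 24+4-8=20; pred: 17+4-3=18
Step 9: prey: 20+4-7=17; pred: 18+3-3=18
Step 10: prey: 17+3-6=14; pred: 18+3-3=18
Step 11: prey: 14+2-5=11; pred: 18+2-3=17
Max prey = 34 at step 1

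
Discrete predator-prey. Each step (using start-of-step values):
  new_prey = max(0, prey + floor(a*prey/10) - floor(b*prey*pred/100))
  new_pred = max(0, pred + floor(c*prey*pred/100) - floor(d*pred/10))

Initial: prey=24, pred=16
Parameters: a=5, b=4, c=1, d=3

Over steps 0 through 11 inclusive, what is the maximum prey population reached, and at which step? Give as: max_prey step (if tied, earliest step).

Step 1: prey: 24+12-15=21; pred: 16+3-4=15
Step 2: prey: 21+10-12=19; pred: 15+3-4=14
Step 3: prey: 19+9-10=18; pred: 14+2-4=12
Step 4: prey: 18+9-8=19; pred: 12+2-3=11
Step 5: prey: 19+9-8=20; pred: 11+2-3=10
Step 6: prey: 20+10-8=22; pred: 10+2-3=9
Step 7: prey: 22+11-7=26; pred: 9+1-2=8
Step 8: prey: 26+13-8=31; pred: 8+2-2=8
Step 9: prey: 31+15-9=37; pred: 8+2-2=8
Step 10: prey: 37+18-11=44; pred: 8+2-2=8
Step 11: prey: 44+22-14=52; pred: 8+3-2=9
Max prey = 52 at step 11

Answer: 52 11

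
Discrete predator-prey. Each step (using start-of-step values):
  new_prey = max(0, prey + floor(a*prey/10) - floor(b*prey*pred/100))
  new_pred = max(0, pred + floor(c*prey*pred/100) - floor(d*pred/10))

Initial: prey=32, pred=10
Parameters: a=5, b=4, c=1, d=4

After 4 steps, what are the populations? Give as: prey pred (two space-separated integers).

Answer: 55 10

Derivation:
Step 1: prey: 32+16-12=36; pred: 10+3-4=9
Step 2: prey: 36+18-12=42; pred: 9+3-3=9
Step 3: prey: 42+21-15=48; pred: 9+3-3=9
Step 4: prey: 48+24-17=55; pred: 9+4-3=10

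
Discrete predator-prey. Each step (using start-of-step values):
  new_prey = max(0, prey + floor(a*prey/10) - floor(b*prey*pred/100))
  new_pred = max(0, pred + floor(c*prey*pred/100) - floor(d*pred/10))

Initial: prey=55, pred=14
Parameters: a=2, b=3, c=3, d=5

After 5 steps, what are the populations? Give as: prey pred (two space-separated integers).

Answer: 0 12

Derivation:
Step 1: prey: 55+11-23=43; pred: 14+23-7=30
Step 2: prey: 43+8-38=13; pred: 30+38-15=53
Step 3: prey: 13+2-20=0; pred: 53+20-26=47
Step 4: prey: 0+0-0=0; pred: 47+0-23=24
Step 5: prey: 0+0-0=0; pred: 24+0-12=12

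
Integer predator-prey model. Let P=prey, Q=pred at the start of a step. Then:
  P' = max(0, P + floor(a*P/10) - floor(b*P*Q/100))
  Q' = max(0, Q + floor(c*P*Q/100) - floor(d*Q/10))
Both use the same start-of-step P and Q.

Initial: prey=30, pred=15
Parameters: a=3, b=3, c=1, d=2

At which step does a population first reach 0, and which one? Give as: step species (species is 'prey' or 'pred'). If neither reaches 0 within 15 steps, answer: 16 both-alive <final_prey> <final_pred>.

Step 1: prey: 30+9-13=26; pred: 15+4-3=16
Step 2: prey: 26+7-12=21; pred: 16+4-3=17
Step 3: prey: 21+6-10=17; pred: 17+3-3=17
Step 4: prey: 17+5-8=14; pred: 17+2-3=16
Step 5: prey: 14+4-6=12; pred: 16+2-3=15
Step 6: prey: 12+3-5=10; pred: 15+1-3=13
Step 7: prey: 10+3-3=10; pred: 13+1-2=12
Step 8: prey: 10+3-3=10; pred: 12+1-2=11
Step 9: prey: 10+3-3=10; pred: 11+1-2=10
Step 10: prey: 10+3-3=10; pred: 10+1-2=9
Step 11: prey: 10+3-2=11; pred: 9+0-1=8
Step 12: prey: 11+3-2=12; pred: 8+0-1=7
Step 13: prey: 12+3-2=13; pred: 7+0-1=6
Step 14: prey: 13+3-2=14; pred: 6+0-1=5
Step 15: prey: 14+4-2=16; pred: 5+0-1=4
No extinction within 15 steps

Answer: 16 both-alive 16 4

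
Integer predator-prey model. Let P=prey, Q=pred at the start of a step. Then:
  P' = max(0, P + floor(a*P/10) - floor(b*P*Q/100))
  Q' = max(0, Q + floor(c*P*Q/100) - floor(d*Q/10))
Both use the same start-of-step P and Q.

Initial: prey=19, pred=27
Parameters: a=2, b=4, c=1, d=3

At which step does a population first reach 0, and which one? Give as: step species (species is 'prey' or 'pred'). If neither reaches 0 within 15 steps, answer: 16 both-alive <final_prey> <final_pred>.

Answer: 16 both-alive 1 3

Derivation:
Step 1: prey: 19+3-20=2; pred: 27+5-8=24
Step 2: prey: 2+0-1=1; pred: 24+0-7=17
Step 3: prey: 1+0-0=1; pred: 17+0-5=12
Step 4: prey: 1+0-0=1; pred: 12+0-3=9
Step 5: prey: 1+0-0=1; pred: 9+0-2=7
Step 6: prey: 1+0-0=1; pred: 7+0-2=5
Step 7: prey: 1+0-0=1; pred: 5+0-1=4
Step 8: prey: 1+0-0=1; pred: 4+0-1=3
Step 9: prey: 1+0-0=1; pred: 3+0-0=3
Steps 10-15: state stable at prey=1, pred=3 (no change)
No extinction within 15 steps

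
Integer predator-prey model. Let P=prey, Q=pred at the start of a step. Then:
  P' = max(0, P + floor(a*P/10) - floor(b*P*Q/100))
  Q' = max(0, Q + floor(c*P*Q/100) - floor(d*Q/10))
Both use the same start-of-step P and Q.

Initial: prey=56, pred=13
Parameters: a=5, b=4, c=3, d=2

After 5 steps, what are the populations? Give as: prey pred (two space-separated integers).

Answer: 0 59

Derivation:
Step 1: prey: 56+28-29=55; pred: 13+21-2=32
Step 2: prey: 55+27-70=12; pred: 32+52-6=78
Step 3: prey: 12+6-37=0; pred: 78+28-15=91
Step 4: prey: 0+0-0=0; pred: 91+0-18=73
Step 5: prey: 0+0-0=0; pred: 73+0-14=59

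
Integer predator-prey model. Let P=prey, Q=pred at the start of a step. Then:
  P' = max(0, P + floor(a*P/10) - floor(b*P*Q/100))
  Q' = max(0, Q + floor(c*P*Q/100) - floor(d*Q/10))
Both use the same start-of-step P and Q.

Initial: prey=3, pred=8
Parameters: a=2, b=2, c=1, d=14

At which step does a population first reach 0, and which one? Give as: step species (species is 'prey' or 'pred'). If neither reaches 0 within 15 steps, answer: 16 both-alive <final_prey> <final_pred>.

Answer: 1 pred

Derivation:
Step 1: prey: 3+0-0=3; pred: 8+0-11=0
First extinction: pred at step 1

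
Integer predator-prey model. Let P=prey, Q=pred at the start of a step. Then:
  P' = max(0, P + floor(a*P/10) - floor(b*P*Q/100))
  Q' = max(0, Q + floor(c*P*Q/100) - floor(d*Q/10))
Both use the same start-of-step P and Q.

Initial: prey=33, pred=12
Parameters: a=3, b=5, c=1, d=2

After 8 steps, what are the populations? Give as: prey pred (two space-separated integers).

Answer: 4 6

Derivation:
Step 1: prey: 33+9-19=23; pred: 12+3-2=13
Step 2: prey: 23+6-14=15; pred: 13+2-2=13
Step 3: prey: 15+4-9=10; pred: 13+1-2=12
Step 4: prey: 10+3-6=7; pred: 12+1-2=11
Step 5: prey: 7+2-3=6; pred: 11+0-2=9
Step 6: prey: 6+1-2=5; pred: 9+0-1=8
Step 7: prey: 5+1-2=4; pred: 8+0-1=7
Step 8: prey: 4+1-1=4; pred: 7+0-1=6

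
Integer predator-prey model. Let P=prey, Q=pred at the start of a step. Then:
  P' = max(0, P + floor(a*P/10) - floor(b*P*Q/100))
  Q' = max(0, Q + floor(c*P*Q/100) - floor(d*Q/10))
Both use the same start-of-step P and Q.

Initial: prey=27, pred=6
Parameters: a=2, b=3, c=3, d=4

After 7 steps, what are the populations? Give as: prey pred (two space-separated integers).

Step 1: prey: 27+5-4=28; pred: 6+4-2=8
Step 2: prey: 28+5-6=27; pred: 8+6-3=11
Step 3: prey: 27+5-8=24; pred: 11+8-4=15
Step 4: prey: 24+4-10=18; pred: 15+10-6=19
Step 5: prey: 18+3-10=11; pred: 19+10-7=22
Step 6: prey: 11+2-7=6; pred: 22+7-8=21
Step 7: prey: 6+1-3=4; pred: 21+3-8=16

Answer: 4 16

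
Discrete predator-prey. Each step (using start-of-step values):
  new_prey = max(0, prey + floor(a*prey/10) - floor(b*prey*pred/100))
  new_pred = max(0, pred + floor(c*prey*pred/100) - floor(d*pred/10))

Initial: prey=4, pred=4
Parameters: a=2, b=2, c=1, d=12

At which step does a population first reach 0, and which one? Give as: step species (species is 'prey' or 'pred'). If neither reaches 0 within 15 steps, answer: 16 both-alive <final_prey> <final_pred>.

Step 1: prey: 4+0-0=4; pred: 4+0-4=0
First extinction: pred at step 1

Answer: 1 pred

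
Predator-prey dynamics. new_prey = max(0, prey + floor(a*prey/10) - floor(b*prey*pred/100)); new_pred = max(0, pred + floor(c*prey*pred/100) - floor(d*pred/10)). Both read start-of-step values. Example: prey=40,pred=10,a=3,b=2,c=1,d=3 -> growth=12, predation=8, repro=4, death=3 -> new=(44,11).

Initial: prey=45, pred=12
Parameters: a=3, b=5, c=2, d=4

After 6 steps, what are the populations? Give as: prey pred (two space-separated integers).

Step 1: prey: 45+13-27=31; pred: 12+10-4=18
Step 2: prey: 31+9-27=13; pred: 18+11-7=22
Step 3: prey: 13+3-14=2; pred: 22+5-8=19
Step 4: prey: 2+0-1=1; pred: 19+0-7=12
Step 5: prey: 1+0-0=1; pred: 12+0-4=8
Step 6: prey: 1+0-0=1; pred: 8+0-3=5

Answer: 1 5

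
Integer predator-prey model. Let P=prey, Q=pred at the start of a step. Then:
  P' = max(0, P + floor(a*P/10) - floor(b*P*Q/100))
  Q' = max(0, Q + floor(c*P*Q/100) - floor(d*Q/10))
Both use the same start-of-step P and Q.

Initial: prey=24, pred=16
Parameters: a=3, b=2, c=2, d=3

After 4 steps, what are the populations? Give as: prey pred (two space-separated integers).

Answer: 14 28

Derivation:
Step 1: prey: 24+7-7=24; pred: 16+7-4=19
Step 2: prey: 24+7-9=22; pred: 19+9-5=23
Step 3: prey: 22+6-10=18; pred: 23+10-6=27
Step 4: prey: 18+5-9=14; pred: 27+9-8=28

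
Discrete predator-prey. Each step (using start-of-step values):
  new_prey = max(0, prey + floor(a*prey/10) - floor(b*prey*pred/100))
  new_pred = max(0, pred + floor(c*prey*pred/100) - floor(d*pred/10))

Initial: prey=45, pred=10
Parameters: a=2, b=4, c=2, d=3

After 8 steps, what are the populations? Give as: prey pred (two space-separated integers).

Answer: 1 7

Derivation:
Step 1: prey: 45+9-18=36; pred: 10+9-3=16
Step 2: prey: 36+7-23=20; pred: 16+11-4=23
Step 3: prey: 20+4-18=6; pred: 23+9-6=26
Step 4: prey: 6+1-6=1; pred: 26+3-7=22
Step 5: prey: 1+0-0=1; pred: 22+0-6=16
Step 6: prey: 1+0-0=1; pred: 16+0-4=12
Step 7: prey: 1+0-0=1; pred: 12+0-3=9
Step 8: prey: 1+0-0=1; pred: 9+0-2=7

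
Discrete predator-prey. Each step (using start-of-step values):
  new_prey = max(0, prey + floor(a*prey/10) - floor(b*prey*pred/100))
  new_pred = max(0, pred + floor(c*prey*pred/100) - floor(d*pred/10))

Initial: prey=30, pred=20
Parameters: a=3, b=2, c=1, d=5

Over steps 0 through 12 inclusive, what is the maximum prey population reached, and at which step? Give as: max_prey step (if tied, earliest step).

Answer: 112 12

Derivation:
Step 1: prey: 30+9-12=27; pred: 20+6-10=16
Step 2: prey: 27+8-8=27; pred: 16+4-8=12
Step 3: prey: 27+8-6=29; pred: 12+3-6=9
Step 4: prey: 29+8-5=32; pred: 9+2-4=7
Step 5: prey: 32+9-4=37; pred: 7+2-3=6
Step 6: prey: 37+11-4=44; pred: 6+2-3=5
Step 7: prey: 44+13-4=53; pred: 5+2-2=5
Step 8: prey: 53+15-5=63; pred: 5+2-2=5
Step 9: prey: 63+18-6=75; pred: 5+3-2=6
Step 10: prey: 75+22-9=88; pred: 6+4-3=7
Step 11: prey: 88+26-12=102; pred: 7+6-3=10
Step 12: prey: 102+30-20=112; pred: 10+10-5=15
Max prey = 112 at step 12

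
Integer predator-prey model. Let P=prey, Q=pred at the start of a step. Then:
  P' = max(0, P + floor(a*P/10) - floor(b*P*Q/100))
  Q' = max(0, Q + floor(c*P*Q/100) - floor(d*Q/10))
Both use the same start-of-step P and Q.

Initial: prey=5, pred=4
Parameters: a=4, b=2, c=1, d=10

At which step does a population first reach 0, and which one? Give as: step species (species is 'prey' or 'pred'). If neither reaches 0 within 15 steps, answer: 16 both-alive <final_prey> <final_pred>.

Step 1: prey: 5+2-0=7; pred: 4+0-4=0
First extinction: pred at step 1

Answer: 1 pred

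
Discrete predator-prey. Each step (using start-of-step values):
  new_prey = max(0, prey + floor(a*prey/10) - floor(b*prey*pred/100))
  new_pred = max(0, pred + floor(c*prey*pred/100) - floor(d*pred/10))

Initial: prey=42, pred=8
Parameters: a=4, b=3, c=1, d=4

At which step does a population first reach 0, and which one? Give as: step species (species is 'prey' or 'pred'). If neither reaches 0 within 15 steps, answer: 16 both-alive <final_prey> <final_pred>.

Step 1: prey: 42+16-10=48; pred: 8+3-3=8
Step 2: prey: 48+19-11=56; pred: 8+3-3=8
Step 3: prey: 56+22-13=65; pred: 8+4-3=9
Step 4: prey: 65+26-17=74; pred: 9+5-3=11
Step 5: prey: 74+29-24=79; pred: 11+8-4=15
Step 6: prey: 79+31-35=75; pred: 15+11-6=20
Step 7: prey: 75+30-45=60; pred: 20+15-8=27
Step 8: prey: 60+24-48=36; pred: 27+16-10=33
Step 9: prey: 36+14-35=15; pred: 33+11-13=31
Step 10: prey: 15+6-13=8; pred: 31+4-12=23
Step 11: prey: 8+3-5=6; pred: 23+1-9=15
Step 12: prey: 6+2-2=6; pred: 15+0-6=9
Step 13: prey: 6+2-1=7; pred: 9+0-3=6
Step 14: prey: 7+2-1=8; pred: 6+0-2=4
Step 15: prey: 8+3-0=11; pred: 4+0-1=3
No extinction within 15 steps

Answer: 16 both-alive 11 3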